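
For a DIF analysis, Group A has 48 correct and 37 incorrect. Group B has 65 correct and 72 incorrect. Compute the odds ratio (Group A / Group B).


Odds_A = 48/37 = 1.2973
Odds_B = 65/72 = 0.9028
OR = Odds_A / Odds_B = 1.2973 / 0.9028
Exactly, OR = (48 * 72) / (37 * 65) = 3456 / 2405
OR = 1.437

1.437


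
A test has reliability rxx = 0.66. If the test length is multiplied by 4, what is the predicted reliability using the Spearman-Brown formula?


r_new = (n * rxx) / (1 + (n-1) * rxx)
r_new = (4 * 0.66) / (1 + 3 * 0.66)
r_new = 2.64 / 2.98
r_new = 0.8859

0.8859


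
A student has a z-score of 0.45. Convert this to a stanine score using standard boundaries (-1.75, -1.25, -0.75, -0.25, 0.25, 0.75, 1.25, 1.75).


Stanine boundaries: [-1.75, -1.25, -0.75, -0.25, 0.25, 0.75, 1.25, 1.75]
z = 0.45
Check each boundary:
  z >= -1.75 -> could be stanine 2
  z >= -1.25 -> could be stanine 3
  z >= -0.75 -> could be stanine 4
  z >= -0.25 -> could be stanine 5
  z >= 0.25 -> could be stanine 6
  z < 0.75
  z < 1.25
  z < 1.75
Highest qualifying boundary gives stanine = 6

6


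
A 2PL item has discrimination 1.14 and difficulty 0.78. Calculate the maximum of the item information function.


For 2PL, max info at theta = b = 0.78
I_max = a^2 / 4 = 1.14^2 / 4
= 1.2996 / 4
I_max = 0.3249

0.3249


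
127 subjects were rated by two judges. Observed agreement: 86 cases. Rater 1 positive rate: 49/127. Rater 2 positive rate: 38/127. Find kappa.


P_o = 86/127 = 0.677165
P_e = (49*38 + 78*89) / 16129 = 0.545849
kappa = (P_o - P_e) / (1 - P_e)
kappa = (0.677165 - 0.545849) / (1 - 0.545849)
kappa = 0.2891

0.2891


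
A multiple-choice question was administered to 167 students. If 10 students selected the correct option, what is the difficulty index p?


Item difficulty p = number correct / total examinees
p = 10 / 167
p = 0.0599

0.0599


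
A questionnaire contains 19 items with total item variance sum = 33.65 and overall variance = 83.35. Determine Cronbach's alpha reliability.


alpha = (k/(k-1)) * (1 - sum(si^2)/s_total^2)
= (19/18) * (1 - 33.65/83.35)
alpha = 0.6294

0.6294


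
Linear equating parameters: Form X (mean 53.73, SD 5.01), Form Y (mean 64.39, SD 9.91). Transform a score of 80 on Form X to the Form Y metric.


slope = SD_Y / SD_X = 9.91 / 5.01 ~ 1.978
intercept = mean_Y - slope * mean_X = 64.39 - (9.91 / 5.01) * 53.73 ~ -41.8903
Y = slope * X + intercept. To avoid rounding drift from the rounded slope/intercept, evaluate the equivalent form Y = mean_Y + SD_Y * (X - mean_X) / SD_X at full precision:
Y = 64.39 + 9.91 * (80 - 53.73) / 5.01
Y = 64.39 + 9.91 * 26.27 / 5.01
Y = 64.39 + 260.3357 / 5.01
Y = 64.39 + 51.9632
Y = 116.3532

116.3532


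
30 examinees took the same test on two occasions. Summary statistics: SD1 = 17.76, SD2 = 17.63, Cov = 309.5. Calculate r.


r = cov(X,Y) / (SD_X * SD_Y)
r = 309.5 / (17.76 * 17.63)
r = 309.5 / 313.1088
r = 0.9885

0.9885


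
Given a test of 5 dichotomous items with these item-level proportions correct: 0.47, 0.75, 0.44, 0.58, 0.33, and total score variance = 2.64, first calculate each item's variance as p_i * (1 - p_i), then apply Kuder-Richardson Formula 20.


For each item, compute p_i * q_i:
  Item 1: 0.47 * 0.53 = 0.2491
  Item 2: 0.75 * 0.25 = 0.1875
  Item 3: 0.44 * 0.56 = 0.2464
  Item 4: 0.58 * 0.42 = 0.2436
  Item 5: 0.33 * 0.67 = 0.2211
Sum(p_i * q_i) = 0.2491 + 0.1875 + 0.2464 + 0.2436 + 0.2211 = 1.1477
KR-20 = (k/(k-1)) * (1 - Sum(p_i*q_i) / Var_total)
= (5/4) * (1 - 1.1477/2.64)
= 1.25 * 0.5653
KR-20 = 0.7066

0.7066


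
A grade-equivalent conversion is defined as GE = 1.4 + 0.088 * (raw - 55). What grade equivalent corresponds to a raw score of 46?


raw - median = 46 - 55 = -9
slope * diff = 0.088 * -9 = -0.792
GE = 1.4 + -0.792
GE = 0.608

0.608


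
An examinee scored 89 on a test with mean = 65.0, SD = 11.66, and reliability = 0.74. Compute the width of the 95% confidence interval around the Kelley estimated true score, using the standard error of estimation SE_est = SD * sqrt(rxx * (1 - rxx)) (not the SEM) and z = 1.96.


True score estimate = 0.74*89 + 0.26*65.0 = 82.76
SE_est = SD * sqrt(rxx * (1 - rxx)) = 11.66 * sqrt(0.74 * 0.26) = 11.66 * sqrt(0.1924) = 5.114475
CI = T_est +/- z * SE_est, so width = 2 * z * SE_est = 2 * 1.96 * 5.114475
Width = 20.0487

20.0487


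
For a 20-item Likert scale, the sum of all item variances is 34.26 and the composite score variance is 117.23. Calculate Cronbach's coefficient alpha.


alpha = (k/(k-1)) * (1 - sum(si^2)/s_total^2)
= (20/19) * (1 - 34.26/117.23)
alpha = 0.745

0.745


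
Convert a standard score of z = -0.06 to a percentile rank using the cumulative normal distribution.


CDF(z) = 0.5 * (1 + erf(z/sqrt(2)))
erf(-0.0424) = -0.0478
CDF = 0.4761
Percentile rank = 0.4761 * 100 = 47.61

47.61


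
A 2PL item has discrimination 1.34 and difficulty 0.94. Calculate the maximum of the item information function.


For 2PL, max info at theta = b = 0.94
I_max = a^2 / 4 = 1.34^2 / 4
= 1.7956 / 4
I_max = 0.4489

0.4489


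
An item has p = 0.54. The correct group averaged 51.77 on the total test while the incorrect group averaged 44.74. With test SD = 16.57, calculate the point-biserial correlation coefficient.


q = 1 - p = 0.46
rpb = ((M1 - M0) / SD) * sqrt(p * q)
rpb = ((51.77 - 44.74) / 16.57) * sqrt(0.54 * 0.46)
rpb = 0.2115

0.2115


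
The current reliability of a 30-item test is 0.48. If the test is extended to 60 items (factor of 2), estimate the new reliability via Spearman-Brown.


r_new = (n * rxx) / (1 + (n-1) * rxx)
r_new = (2 * 0.48) / (1 + 1 * 0.48)
r_new = 0.96 / 1.48
r_new = 0.6486

0.6486


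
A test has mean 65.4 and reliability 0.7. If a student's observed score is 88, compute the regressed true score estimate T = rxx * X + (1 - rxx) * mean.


T_est = rxx * X + (1 - rxx) * mean
T_est = 0.7 * 88 + 0.3 * 65.4
T_est = 61.6 + 19.62
T_est = 81.22

81.22


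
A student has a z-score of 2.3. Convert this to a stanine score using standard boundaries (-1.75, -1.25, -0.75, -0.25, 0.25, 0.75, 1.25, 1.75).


Stanine boundaries: [-1.75, -1.25, -0.75, -0.25, 0.25, 0.75, 1.25, 1.75]
z = 2.3
Check each boundary:
  z >= -1.75 -> could be stanine 2
  z >= -1.25 -> could be stanine 3
  z >= -0.75 -> could be stanine 4
  z >= -0.25 -> could be stanine 5
  z >= 0.25 -> could be stanine 6
  z >= 0.75 -> could be stanine 7
  z >= 1.25 -> could be stanine 8
  z >= 1.75 -> could be stanine 9
Highest qualifying boundary gives stanine = 9

9


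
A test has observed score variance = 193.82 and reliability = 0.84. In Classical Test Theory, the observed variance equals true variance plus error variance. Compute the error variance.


var_true = rxx * var_obs = 0.84 * 193.82 = 162.8088
var_error = var_obs - var_true
var_error = 193.82 - 162.8088
var_error = 31.0112

31.0112


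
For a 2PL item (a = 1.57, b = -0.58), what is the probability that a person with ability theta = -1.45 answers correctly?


a*(theta - b) = 1.57 * (-1.45 - -0.58) = -1.3659
exp(--1.3659) = 3.9192
P = 1 / (1 + 3.9192)
P = 0.2033

0.2033


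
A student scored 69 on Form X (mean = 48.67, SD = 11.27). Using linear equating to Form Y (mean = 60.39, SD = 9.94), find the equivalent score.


slope = SD_Y / SD_X = 9.94 / 11.27 ~ 0.882
intercept = mean_Y - slope * mean_X = 60.39 - (9.94 / 11.27) * 48.67 ~ 17.4637
Y = slope * X + intercept. To avoid rounding drift from the rounded slope/intercept, evaluate the equivalent form Y = mean_Y + SD_Y * (X - mean_X) / SD_X at full precision:
Y = 60.39 + 9.94 * (69 - 48.67) / 11.27
Y = 60.39 + 9.94 * 20.33 / 11.27
Y = 60.39 + 202.0802 / 11.27
Y = 60.39 + 17.9308
Y = 78.3208

78.3208


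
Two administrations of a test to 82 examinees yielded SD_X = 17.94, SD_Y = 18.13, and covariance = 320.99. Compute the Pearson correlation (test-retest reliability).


r = cov(X,Y) / (SD_X * SD_Y)
r = 320.99 / (17.94 * 18.13)
r = 320.99 / 325.2522
r = 0.9869

0.9869


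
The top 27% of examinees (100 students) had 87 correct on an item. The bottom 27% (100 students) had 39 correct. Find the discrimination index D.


p_upper = 87/100 = 0.87
p_lower = 39/100 = 0.39
D = 0.87 - 0.39 = 0.48

0.48


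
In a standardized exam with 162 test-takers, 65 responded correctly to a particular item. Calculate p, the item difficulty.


Item difficulty p = number correct / total examinees
p = 65 / 162
p = 0.4012

0.4012


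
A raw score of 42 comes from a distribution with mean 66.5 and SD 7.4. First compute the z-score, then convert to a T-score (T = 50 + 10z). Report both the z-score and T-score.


z = (X - mean) / SD = (42 - 66.5) / 7.4
z = -24.5 / 7.4
z = -3.3108
T-score = T = 50 + 10z
Carry z at full precision (z = -24.5 / 7.4) into the conversion:
T-score = 50 + 10 * (-24.5 / 7.4) = 50 + -245 / 7.4
T-score = 50 + -33.1081
T-score = 16.8919

16.8919


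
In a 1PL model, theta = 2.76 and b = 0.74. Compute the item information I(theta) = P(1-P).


P = 1/(1+exp(-(2.76-0.74))) = 0.8829
I = P*(1-P) = 0.8829 * 0.1171
I = 0.1034

0.1034


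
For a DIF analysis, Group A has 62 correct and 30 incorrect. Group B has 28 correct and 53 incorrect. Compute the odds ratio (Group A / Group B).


Odds_A = 62/30 = 2.0667
Odds_B = 28/53 = 0.5283
OR = Odds_A / Odds_B = 2.0667 / 0.5283
Exactly, OR = (62 * 53) / (30 * 28) = 3286 / 840
OR = 3.9119

3.9119


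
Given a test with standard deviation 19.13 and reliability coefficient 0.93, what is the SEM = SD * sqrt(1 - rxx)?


SEM = SD * sqrt(1 - rxx)
SEM = 19.13 * sqrt(1 - 0.93)
SEM = 19.13 * sqrt(0.07) = 19.13 * 0.264575
SEM = 5.0613

5.0613


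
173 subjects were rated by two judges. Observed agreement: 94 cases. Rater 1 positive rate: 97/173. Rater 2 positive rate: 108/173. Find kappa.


P_o = 94/173 = 0.543353
P_e = (97*108 + 76*65) / 29929 = 0.515086
kappa = (P_o - P_e) / (1 - P_e)
kappa = (0.543353 - 0.515086) / (1 - 0.515086)
kappa = 0.0583

0.0583


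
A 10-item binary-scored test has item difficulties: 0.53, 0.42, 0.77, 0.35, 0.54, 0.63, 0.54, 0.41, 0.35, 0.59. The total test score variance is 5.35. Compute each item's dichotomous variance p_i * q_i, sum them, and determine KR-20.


For each item, compute p_i * q_i:
  Item 1: 0.53 * 0.47 = 0.2491
  Item 2: 0.42 * 0.58 = 0.2436
  Item 3: 0.77 * 0.23 = 0.1771
  Item 4: 0.35 * 0.65 = 0.2275
  Item 5: 0.54 * 0.46 = 0.2484
  Item 6: 0.63 * 0.37 = 0.2331
  Item 7: 0.54 * 0.46 = 0.2484
  Item 8: 0.41 * 0.59 = 0.2419
  Item 9: 0.35 * 0.65 = 0.2275
  Item 10: 0.59 * 0.41 = 0.2419
Sum(p_i * q_i) = 0.2491 + 0.2436 + 0.1771 + 0.2275 + 0.2484 + 0.2331 + 0.2484 + 0.2419 + 0.2275 + 0.2419 = 2.3385
KR-20 = (k/(k-1)) * (1 - Sum(p_i*q_i) / Var_total)
= (10/9) * (1 - 2.3385/5.35)
= 1.1111 * 0.5629
KR-20 = 0.6254

0.6254


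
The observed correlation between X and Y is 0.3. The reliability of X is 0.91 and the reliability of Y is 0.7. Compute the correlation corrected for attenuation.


r_corrected = rxy / sqrt(rxx * ryy)
= 0.3 / sqrt(0.91 * 0.7)
= 0.3 / sqrt(0.637)
= 0.3 / 0.798123
r_corrected = 0.3759

0.3759


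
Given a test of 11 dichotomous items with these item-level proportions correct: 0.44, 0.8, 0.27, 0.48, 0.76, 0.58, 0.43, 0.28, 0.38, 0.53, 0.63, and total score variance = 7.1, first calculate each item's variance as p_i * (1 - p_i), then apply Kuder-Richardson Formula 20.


For each item, compute p_i * q_i:
  Item 1: 0.44 * 0.56 = 0.2464
  Item 2: 0.8 * 0.2 = 0.16
  Item 3: 0.27 * 0.73 = 0.1971
  Item 4: 0.48 * 0.52 = 0.2496
  Item 5: 0.76 * 0.24 = 0.1824
  Item 6: 0.58 * 0.42 = 0.2436
  Item 7: 0.43 * 0.57 = 0.2451
  Item 8: 0.28 * 0.72 = 0.2016
  Item 9: 0.38 * 0.62 = 0.2356
  Item 10: 0.53 * 0.47 = 0.2491
  Item 11: 0.63 * 0.37 = 0.2331
Sum(p_i * q_i) = 0.2464 + 0.16 + 0.1971 + 0.2496 + 0.1824 + 0.2436 + 0.2451 + 0.2016 + 0.2356 + 0.2491 + 0.2331 = 2.4436
KR-20 = (k/(k-1)) * (1 - Sum(p_i*q_i) / Var_total)
= (11/10) * (1 - 2.4436/7.1)
= 1.1 * 0.6558
KR-20 = 0.7214

0.7214


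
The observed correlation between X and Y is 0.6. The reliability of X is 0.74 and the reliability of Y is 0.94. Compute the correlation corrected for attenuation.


r_corrected = rxy / sqrt(rxx * ryy)
= 0.6 / sqrt(0.74 * 0.94)
= 0.6 / sqrt(0.6956)
= 0.6 / 0.834026
r_corrected = 0.7194

0.7194


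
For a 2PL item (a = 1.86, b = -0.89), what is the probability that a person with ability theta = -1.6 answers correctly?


a*(theta - b) = 1.86 * (-1.6 - -0.89) = -1.3206
exp(--1.3206) = 3.7457
P = 1 / (1 + 3.7457)
P = 0.2107

0.2107


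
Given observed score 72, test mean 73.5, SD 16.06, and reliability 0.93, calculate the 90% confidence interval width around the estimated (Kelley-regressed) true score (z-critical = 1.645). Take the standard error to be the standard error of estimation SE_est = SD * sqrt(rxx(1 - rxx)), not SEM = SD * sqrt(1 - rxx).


True score estimate = 0.93*72 + 0.07*73.5 = 72.105
SE_est = SD * sqrt(rxx * (1 - rxx)) = 16.06 * sqrt(0.93 * 0.07) = 16.06 * sqrt(0.0651) = 4.097661
CI = T_est +/- z * SE_est, so width = 2 * z * SE_est = 2 * 1.645 * 4.097661
Width = 13.4813

13.4813


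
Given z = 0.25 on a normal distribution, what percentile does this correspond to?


CDF(z) = 0.5 * (1 + erf(z/sqrt(2)))
erf(0.1768) = 0.1974
CDF = 0.5987
Percentile rank = 0.5987 * 100 = 59.87

59.87


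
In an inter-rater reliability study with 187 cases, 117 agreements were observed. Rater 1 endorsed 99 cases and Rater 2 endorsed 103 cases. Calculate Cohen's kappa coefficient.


P_o = 117/187 = 0.625668
P_e = (99*103 + 88*84) / 34969 = 0.502988
kappa = (P_o - P_e) / (1 - P_e)
kappa = (0.625668 - 0.502988) / (1 - 0.502988)
kappa = 0.2468

0.2468


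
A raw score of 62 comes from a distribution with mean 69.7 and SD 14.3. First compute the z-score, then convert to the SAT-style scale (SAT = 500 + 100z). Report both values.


z = (X - mean) / SD = (62 - 69.7) / 14.3
z = -7.7 / 14.3
z = -0.5385
SAT-scale = SAT = 500 + 100z
Carry z at full precision (z = -7.7 / 14.3) into the conversion:
SAT-scale = 500 + 100 * (-7.7 / 14.3) = 500 + -770 / 14.3
SAT-scale = 500 + -53.8462
SAT-scale = 446.1538

446.1538


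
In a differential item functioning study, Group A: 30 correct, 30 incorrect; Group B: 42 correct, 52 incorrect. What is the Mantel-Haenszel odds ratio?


Odds_A = 30/30 = 1.0
Odds_B = 42/52 = 0.8077
OR = Odds_A / Odds_B = 1.0 / 0.8077
Exactly, OR = (30 * 52) / (30 * 42) = 1560 / 1260
OR = 1.2381

1.2381


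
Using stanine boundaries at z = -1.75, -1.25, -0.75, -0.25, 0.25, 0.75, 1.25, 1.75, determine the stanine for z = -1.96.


Stanine boundaries: [-1.75, -1.25, -0.75, -0.25, 0.25, 0.75, 1.25, 1.75]
z = -1.96
Check each boundary:
  z < -1.75
  z < -1.25
  z < -0.75
  z < -0.25
  z < 0.25
  z < 0.75
  z < 1.25
  z < 1.75
Highest qualifying boundary gives stanine = 1

1


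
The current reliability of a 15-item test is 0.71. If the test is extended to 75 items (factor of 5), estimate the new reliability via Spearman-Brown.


r_new = (n * rxx) / (1 + (n-1) * rxx)
r_new = (5 * 0.71) / (1 + 4 * 0.71)
r_new = 3.55 / 3.84
r_new = 0.9245

0.9245


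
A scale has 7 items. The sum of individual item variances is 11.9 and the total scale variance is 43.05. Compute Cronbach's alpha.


alpha = (k/(k-1)) * (1 - sum(si^2)/s_total^2)
= (7/6) * (1 - 11.9/43.05)
alpha = 0.8442

0.8442


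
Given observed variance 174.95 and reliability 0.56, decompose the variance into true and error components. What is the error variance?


var_true = rxx * var_obs = 0.56 * 174.95 = 97.972
var_error = var_obs - var_true
var_error = 174.95 - 97.972
var_error = 76.978

76.978


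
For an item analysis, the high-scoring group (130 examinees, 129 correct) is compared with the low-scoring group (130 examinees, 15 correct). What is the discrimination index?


p_upper = 129/130 = 0.9923
p_lower = 15/130 = 0.1154
D = 0.9923 - 0.1154 = 0.8769

0.8769


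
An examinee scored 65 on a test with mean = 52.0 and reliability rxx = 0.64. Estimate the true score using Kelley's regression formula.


T_est = rxx * X + (1 - rxx) * mean
T_est = 0.64 * 65 + 0.36 * 52.0
T_est = 41.6 + 18.72
T_est = 60.32

60.32


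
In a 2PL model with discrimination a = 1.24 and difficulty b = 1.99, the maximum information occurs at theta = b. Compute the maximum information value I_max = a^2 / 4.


For 2PL, max info at theta = b = 1.99
I_max = a^2 / 4 = 1.24^2 / 4
= 1.5376 / 4
I_max = 0.3844

0.3844


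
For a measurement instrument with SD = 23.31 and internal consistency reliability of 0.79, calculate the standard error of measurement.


SEM = SD * sqrt(1 - rxx)
SEM = 23.31 * sqrt(1 - 0.79)
SEM = 23.31 * sqrt(0.21) = 23.31 * 0.458258
SEM = 10.682

10.682


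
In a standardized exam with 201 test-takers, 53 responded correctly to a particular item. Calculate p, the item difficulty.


Item difficulty p = number correct / total examinees
p = 53 / 201
p = 0.2637

0.2637


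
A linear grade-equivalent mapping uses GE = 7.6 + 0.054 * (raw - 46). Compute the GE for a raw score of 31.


raw - median = 31 - 46 = -15
slope * diff = 0.054 * -15 = -0.81
GE = 7.6 + -0.81
GE = 6.79

6.79


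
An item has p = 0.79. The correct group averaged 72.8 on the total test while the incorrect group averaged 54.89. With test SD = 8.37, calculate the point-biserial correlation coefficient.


q = 1 - p = 0.21
rpb = ((M1 - M0) / SD) * sqrt(p * q)
rpb = ((72.8 - 54.89) / 8.37) * sqrt(0.79 * 0.21)
rpb = 0.8716

0.8716


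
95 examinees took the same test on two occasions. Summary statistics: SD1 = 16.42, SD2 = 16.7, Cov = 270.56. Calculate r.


r = cov(X,Y) / (SD_X * SD_Y)
r = 270.56 / (16.42 * 16.7)
r = 270.56 / 274.214
r = 0.9867

0.9867


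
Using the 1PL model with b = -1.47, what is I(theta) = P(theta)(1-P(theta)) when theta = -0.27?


P = 1/(1+exp(-(-0.27--1.47))) = 0.7685
I = P*(1-P) = 0.7685 * 0.2315
I = 0.1779

0.1779


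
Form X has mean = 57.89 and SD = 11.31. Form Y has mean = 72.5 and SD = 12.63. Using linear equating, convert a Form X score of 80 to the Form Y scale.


slope = SD_Y / SD_X = 12.63 / 11.31 ~ 1.1167
intercept = mean_Y - slope * mean_X = 72.5 - (12.63 / 11.31) * 57.89 ~ 7.8536
Y = slope * X + intercept. To avoid rounding drift from the rounded slope/intercept, evaluate the equivalent form Y = mean_Y + SD_Y * (X - mean_X) / SD_X at full precision:
Y = 72.5 + 12.63 * (80 - 57.89) / 11.31
Y = 72.5 + 12.63 * 22.11 / 11.31
Y = 72.5 + 279.2493 / 11.31
Y = 72.5 + 24.6905
Y = 97.1905

97.1905


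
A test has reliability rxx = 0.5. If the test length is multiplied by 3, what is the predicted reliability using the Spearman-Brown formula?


r_new = (n * rxx) / (1 + (n-1) * rxx)
r_new = (3 * 0.5) / (1 + 2 * 0.5)
r_new = 1.5 / 2.0
r_new = 0.75

0.75


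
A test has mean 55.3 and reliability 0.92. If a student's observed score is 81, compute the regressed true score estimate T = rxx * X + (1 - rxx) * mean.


T_est = rxx * X + (1 - rxx) * mean
T_est = 0.92 * 81 + 0.08 * 55.3
T_est = 74.52 + 4.424
T_est = 78.944

78.944


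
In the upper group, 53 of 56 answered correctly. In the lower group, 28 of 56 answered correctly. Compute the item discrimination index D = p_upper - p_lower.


p_upper = 53/56 = 0.9464
p_lower = 28/56 = 0.5
D = 0.9464 - 0.5 = 0.4464

0.4464


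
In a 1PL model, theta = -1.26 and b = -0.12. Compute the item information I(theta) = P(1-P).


P = 1/(1+exp(-(-1.26--0.12))) = 0.2423
I = P*(1-P) = 0.2423 * 0.7577
I = 0.1836

0.1836


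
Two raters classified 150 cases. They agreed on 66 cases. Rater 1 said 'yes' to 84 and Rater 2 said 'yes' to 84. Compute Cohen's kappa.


P_o = 66/150 = 0.44
P_e = (84*84 + 66*66) / 22500 = 0.5072
kappa = (P_o - P_e) / (1 - P_e)
kappa = (0.44 - 0.5072) / (1 - 0.5072)
kappa = -0.1364

-0.1364


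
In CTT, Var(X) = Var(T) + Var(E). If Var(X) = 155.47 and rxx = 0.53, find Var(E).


var_true = rxx * var_obs = 0.53 * 155.47 = 82.3991
var_error = var_obs - var_true
var_error = 155.47 - 82.3991
var_error = 73.0709

73.0709


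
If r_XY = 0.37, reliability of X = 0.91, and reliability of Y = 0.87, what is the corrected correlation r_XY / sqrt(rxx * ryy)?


r_corrected = rxy / sqrt(rxx * ryy)
= 0.37 / sqrt(0.91 * 0.87)
= 0.37 / sqrt(0.7917)
= 0.37 / 0.889775
r_corrected = 0.4158

0.4158


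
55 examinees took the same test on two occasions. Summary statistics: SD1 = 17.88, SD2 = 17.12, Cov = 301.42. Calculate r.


r = cov(X,Y) / (SD_X * SD_Y)
r = 301.42 / (17.88 * 17.12)
r = 301.42 / 306.1056
r = 0.9847

0.9847


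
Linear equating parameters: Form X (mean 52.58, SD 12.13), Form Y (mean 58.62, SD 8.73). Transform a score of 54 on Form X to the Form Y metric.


slope = SD_Y / SD_X = 8.73 / 12.13 ~ 0.7197
intercept = mean_Y - slope * mean_X = 58.62 - (8.73 / 12.13) * 52.58 ~ 20.778
Y = slope * X + intercept. To avoid rounding drift from the rounded slope/intercept, evaluate the equivalent form Y = mean_Y + SD_Y * (X - mean_X) / SD_X at full precision:
Y = 58.62 + 8.73 * (54 - 52.58) / 12.13
Y = 58.62 + 8.73 * 1.42 / 12.13
Y = 58.62 + 12.3966 / 12.13
Y = 58.62 + 1.022
Y = 59.642

59.642


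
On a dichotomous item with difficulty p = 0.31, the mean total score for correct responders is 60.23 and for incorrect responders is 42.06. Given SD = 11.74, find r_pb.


q = 1 - p = 0.69
rpb = ((M1 - M0) / SD) * sqrt(p * q)
rpb = ((60.23 - 42.06) / 11.74) * sqrt(0.31 * 0.69)
rpb = 0.7158

0.7158


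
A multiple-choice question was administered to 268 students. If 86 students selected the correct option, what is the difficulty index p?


Item difficulty p = number correct / total examinees
p = 86 / 268
p = 0.3209

0.3209


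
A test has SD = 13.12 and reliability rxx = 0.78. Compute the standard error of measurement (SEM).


SEM = SD * sqrt(1 - rxx)
SEM = 13.12 * sqrt(1 - 0.78)
SEM = 13.12 * sqrt(0.22) = 13.12 * 0.469042
SEM = 6.1538

6.1538


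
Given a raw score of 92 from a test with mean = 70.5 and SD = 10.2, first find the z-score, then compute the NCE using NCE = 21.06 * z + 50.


z = (X - mean) / SD = (92 - 70.5) / 10.2
z = 21.5 / 10.2
z = 2.1078
NCE = NCE = 21.06z + 50
Carry z at full precision (z = 21.5 / 10.2) into the conversion:
NCE = 21.06 * (21.5 / 10.2) + 50 = 452.79 / 10.2 + 50
NCE = 44.3912 + 50
NCE = 94.3912

94.3912


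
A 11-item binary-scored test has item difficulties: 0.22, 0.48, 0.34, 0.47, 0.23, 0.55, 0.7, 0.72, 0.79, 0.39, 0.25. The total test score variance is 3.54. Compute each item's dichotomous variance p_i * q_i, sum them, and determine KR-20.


For each item, compute p_i * q_i:
  Item 1: 0.22 * 0.78 = 0.1716
  Item 2: 0.48 * 0.52 = 0.2496
  Item 3: 0.34 * 0.66 = 0.2244
  Item 4: 0.47 * 0.53 = 0.2491
  Item 5: 0.23 * 0.77 = 0.1771
  Item 6: 0.55 * 0.45 = 0.2475
  Item 7: 0.7 * 0.3 = 0.21
  Item 8: 0.72 * 0.28 = 0.2016
  Item 9: 0.79 * 0.21 = 0.1659
  Item 10: 0.39 * 0.61 = 0.2379
  Item 11: 0.25 * 0.75 = 0.1875
Sum(p_i * q_i) = 0.1716 + 0.2496 + 0.2244 + 0.2491 + 0.1771 + 0.2475 + 0.21 + 0.2016 + 0.1659 + 0.2379 + 0.1875 = 2.3222
KR-20 = (k/(k-1)) * (1 - Sum(p_i*q_i) / Var_total)
= (11/10) * (1 - 2.3222/3.54)
= 1.1 * 0.344
KR-20 = 0.3784

0.3784


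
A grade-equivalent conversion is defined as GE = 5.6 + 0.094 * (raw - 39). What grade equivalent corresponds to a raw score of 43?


raw - median = 43 - 39 = 4
slope * diff = 0.094 * 4 = 0.376
GE = 5.6 + 0.376
GE = 5.976

5.976


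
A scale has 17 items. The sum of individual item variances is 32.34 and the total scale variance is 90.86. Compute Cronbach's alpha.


alpha = (k/(k-1)) * (1 - sum(si^2)/s_total^2)
= (17/16) * (1 - 32.34/90.86)
alpha = 0.6843

0.6843


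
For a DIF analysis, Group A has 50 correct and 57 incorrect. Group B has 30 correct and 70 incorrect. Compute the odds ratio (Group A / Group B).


Odds_A = 50/57 = 0.8772
Odds_B = 30/70 = 0.4286
OR = Odds_A / Odds_B = 0.8772 / 0.4286
Exactly, OR = (50 * 70) / (57 * 30) = 3500 / 1710
OR = 2.0468

2.0468


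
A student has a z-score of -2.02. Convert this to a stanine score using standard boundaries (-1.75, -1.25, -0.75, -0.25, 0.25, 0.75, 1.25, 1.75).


Stanine boundaries: [-1.75, -1.25, -0.75, -0.25, 0.25, 0.75, 1.25, 1.75]
z = -2.02
Check each boundary:
  z < -1.75
  z < -1.25
  z < -0.75
  z < -0.25
  z < 0.25
  z < 0.75
  z < 1.25
  z < 1.75
Highest qualifying boundary gives stanine = 1

1


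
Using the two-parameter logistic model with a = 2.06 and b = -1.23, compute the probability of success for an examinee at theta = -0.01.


a*(theta - b) = 2.06 * (-0.01 - -1.23) = 2.5132
exp(-2.5132) = 0.081
P = 1 / (1 + 0.081)
P = 0.9251

0.9251


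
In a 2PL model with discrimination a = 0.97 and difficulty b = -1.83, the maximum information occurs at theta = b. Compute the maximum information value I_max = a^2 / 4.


For 2PL, max info at theta = b = -1.83
I_max = a^2 / 4 = 0.97^2 / 4
= 0.9409 / 4
I_max = 0.2352

0.2352


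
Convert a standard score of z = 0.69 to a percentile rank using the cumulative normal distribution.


CDF(z) = 0.5 * (1 + erf(z/sqrt(2)))
erf(0.4879) = 0.5098
CDF = 0.7549
Percentile rank = 0.7549 * 100 = 75.49

75.49


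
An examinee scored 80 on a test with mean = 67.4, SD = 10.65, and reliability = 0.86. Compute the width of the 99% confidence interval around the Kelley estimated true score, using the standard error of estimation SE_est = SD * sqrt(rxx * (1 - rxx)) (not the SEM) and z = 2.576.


True score estimate = 0.86*80 + 0.14*67.4 = 78.236
SE_est = SD * sqrt(rxx * (1 - rxx)) = 10.65 * sqrt(0.86 * 0.14) = 10.65 * sqrt(0.1204) = 3.695412
CI = T_est +/- z * SE_est, so width = 2 * z * SE_est = 2 * 2.576 * 3.695412
Width = 19.0388

19.0388


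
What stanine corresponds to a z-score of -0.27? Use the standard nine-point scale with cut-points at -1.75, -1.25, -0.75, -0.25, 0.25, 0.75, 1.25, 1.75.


Stanine boundaries: [-1.75, -1.25, -0.75, -0.25, 0.25, 0.75, 1.25, 1.75]
z = -0.27
Check each boundary:
  z >= -1.75 -> could be stanine 2
  z >= -1.25 -> could be stanine 3
  z >= -0.75 -> could be stanine 4
  z < -0.25
  z < 0.25
  z < 0.75
  z < 1.25
  z < 1.75
Highest qualifying boundary gives stanine = 4

4


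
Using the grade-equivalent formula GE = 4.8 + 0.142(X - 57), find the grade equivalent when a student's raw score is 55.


raw - median = 55 - 57 = -2
slope * diff = 0.142 * -2 = -0.284
GE = 4.8 + -0.284
GE = 4.516

4.516


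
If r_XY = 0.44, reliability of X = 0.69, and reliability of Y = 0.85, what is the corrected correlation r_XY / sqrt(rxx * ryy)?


r_corrected = rxy / sqrt(rxx * ryy)
= 0.44 / sqrt(0.69 * 0.85)
= 0.44 / sqrt(0.5865)
= 0.44 / 0.765833
r_corrected = 0.5745

0.5745


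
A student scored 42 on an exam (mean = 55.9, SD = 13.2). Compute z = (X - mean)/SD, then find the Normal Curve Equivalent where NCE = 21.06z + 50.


z = (X - mean) / SD = (42 - 55.9) / 13.2
z = -13.9 / 13.2
z = -1.053
NCE = NCE = 21.06z + 50
Carry z at full precision (z = -13.9 / 13.2) into the conversion:
NCE = 21.06 * (-13.9 / 13.2) + 50 = -292.734 / 13.2 + 50
NCE = -22.1768 + 50
NCE = 27.8232

27.8232


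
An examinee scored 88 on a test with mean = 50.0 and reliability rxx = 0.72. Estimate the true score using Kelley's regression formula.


T_est = rxx * X + (1 - rxx) * mean
T_est = 0.72 * 88 + 0.28 * 50.0
T_est = 63.36 + 14.0
T_est = 77.36

77.36


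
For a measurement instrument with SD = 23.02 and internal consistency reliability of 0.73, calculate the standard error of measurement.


SEM = SD * sqrt(1 - rxx)
SEM = 23.02 * sqrt(1 - 0.73)
SEM = 23.02 * sqrt(0.27) = 23.02 * 0.519615
SEM = 11.9615

11.9615


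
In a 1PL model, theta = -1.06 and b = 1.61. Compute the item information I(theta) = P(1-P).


P = 1/(1+exp(-(-1.06-1.61))) = 0.0648
I = P*(1-P) = 0.0648 * 0.9352
I = 0.0606

0.0606


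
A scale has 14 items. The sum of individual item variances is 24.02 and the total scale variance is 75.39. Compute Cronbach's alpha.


alpha = (k/(k-1)) * (1 - sum(si^2)/s_total^2)
= (14/13) * (1 - 24.02/75.39)
alpha = 0.7338

0.7338


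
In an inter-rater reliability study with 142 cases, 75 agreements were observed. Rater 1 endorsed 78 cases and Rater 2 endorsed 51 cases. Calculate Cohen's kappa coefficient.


P_o = 75/142 = 0.528169
P_e = (78*51 + 64*91) / 20164 = 0.486114
kappa = (P_o - P_e) / (1 - P_e)
kappa = (0.528169 - 0.486114) / (1 - 0.486114)
kappa = 0.0818

0.0818


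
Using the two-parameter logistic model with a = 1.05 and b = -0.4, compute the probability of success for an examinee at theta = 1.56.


a*(theta - b) = 1.05 * (1.56 - -0.4) = 2.058
exp(-2.058) = 0.1277
P = 1 / (1 + 0.1277)
P = 0.8868

0.8868


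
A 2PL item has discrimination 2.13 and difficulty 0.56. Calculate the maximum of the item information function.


For 2PL, max info at theta = b = 0.56
I_max = a^2 / 4 = 2.13^2 / 4
= 4.5369 / 4
I_max = 1.1342

1.1342


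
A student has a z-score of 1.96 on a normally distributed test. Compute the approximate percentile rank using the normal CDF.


CDF(z) = 0.5 * (1 + erf(z/sqrt(2)))
erf(1.3859) = 0.95
CDF = 0.975
Percentile rank = 0.975 * 100 = 97.5

97.5


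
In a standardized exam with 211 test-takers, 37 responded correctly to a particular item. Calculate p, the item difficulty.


Item difficulty p = number correct / total examinees
p = 37 / 211
p = 0.1754

0.1754


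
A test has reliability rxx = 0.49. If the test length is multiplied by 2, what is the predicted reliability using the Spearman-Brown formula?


r_new = (n * rxx) / (1 + (n-1) * rxx)
r_new = (2 * 0.49) / (1 + 1 * 0.49)
r_new = 0.98 / 1.49
r_new = 0.6577

0.6577


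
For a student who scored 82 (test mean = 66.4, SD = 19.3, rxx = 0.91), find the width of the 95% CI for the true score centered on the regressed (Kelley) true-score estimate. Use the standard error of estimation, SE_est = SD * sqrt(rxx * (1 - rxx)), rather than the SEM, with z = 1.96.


True score estimate = 0.91*82 + 0.09*66.4 = 80.596
SE_est = SD * sqrt(rxx * (1 - rxx)) = 19.3 * sqrt(0.91 * 0.09) = 19.3 * sqrt(0.0819) = 5.523308
CI = T_est +/- z * SE_est, so width = 2 * z * SE_est = 2 * 1.96 * 5.523308
Width = 21.6514

21.6514


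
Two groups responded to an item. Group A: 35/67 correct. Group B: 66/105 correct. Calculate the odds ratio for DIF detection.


Odds_A = 35/32 = 1.0938
Odds_B = 66/39 = 1.6923
OR = Odds_A / Odds_B = 1.0938 / 1.6923
Exactly, OR = (35 * 39) / (32 * 66) = 1365 / 2112
OR = 0.6463

0.6463


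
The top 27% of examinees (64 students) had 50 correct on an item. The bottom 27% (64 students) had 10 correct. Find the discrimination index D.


p_upper = 50/64 = 0.7812
p_lower = 10/64 = 0.1562
D = 0.7812 - 0.1562 = 0.625

0.625


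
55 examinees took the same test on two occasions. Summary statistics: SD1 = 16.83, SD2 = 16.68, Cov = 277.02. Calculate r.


r = cov(X,Y) / (SD_X * SD_Y)
r = 277.02 / (16.83 * 16.68)
r = 277.02 / 280.7244
r = 0.9868

0.9868


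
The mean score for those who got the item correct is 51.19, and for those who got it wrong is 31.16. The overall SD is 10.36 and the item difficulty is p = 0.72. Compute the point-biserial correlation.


q = 1 - p = 0.28
rpb = ((M1 - M0) / SD) * sqrt(p * q)
rpb = ((51.19 - 31.16) / 10.36) * sqrt(0.72 * 0.28)
rpb = 0.8681

0.8681


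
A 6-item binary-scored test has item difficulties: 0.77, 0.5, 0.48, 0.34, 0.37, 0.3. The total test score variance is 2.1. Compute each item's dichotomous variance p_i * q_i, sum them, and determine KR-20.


For each item, compute p_i * q_i:
  Item 1: 0.77 * 0.23 = 0.1771
  Item 2: 0.5 * 0.5 = 0.25
  Item 3: 0.48 * 0.52 = 0.2496
  Item 4: 0.34 * 0.66 = 0.2244
  Item 5: 0.37 * 0.63 = 0.2331
  Item 6: 0.3 * 0.7 = 0.21
Sum(p_i * q_i) = 0.1771 + 0.25 + 0.2496 + 0.2244 + 0.2331 + 0.21 = 1.3442
KR-20 = (k/(k-1)) * (1 - Sum(p_i*q_i) / Var_total)
= (6/5) * (1 - 1.3442/2.1)
= 1.2 * 0.3599
KR-20 = 0.4319

0.4319


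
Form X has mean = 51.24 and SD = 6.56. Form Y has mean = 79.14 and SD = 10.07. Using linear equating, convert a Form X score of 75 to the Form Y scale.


slope = SD_Y / SD_X = 10.07 / 6.56 ~ 1.5351
intercept = mean_Y - slope * mean_X = 79.14 - (10.07 / 6.56) * 51.24 ~ 0.4835
Y = slope * X + intercept. To avoid rounding drift from the rounded slope/intercept, evaluate the equivalent form Y = mean_Y + SD_Y * (X - mean_X) / SD_X at full precision:
Y = 79.14 + 10.07 * (75 - 51.24) / 6.56
Y = 79.14 + 10.07 * 23.76 / 6.56
Y = 79.14 + 239.2632 / 6.56
Y = 79.14 + 36.473
Y = 115.613

115.613


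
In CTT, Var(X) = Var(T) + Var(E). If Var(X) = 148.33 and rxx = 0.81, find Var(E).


var_true = rxx * var_obs = 0.81 * 148.33 = 120.1473
var_error = var_obs - var_true
var_error = 148.33 - 120.1473
var_error = 28.1827

28.1827


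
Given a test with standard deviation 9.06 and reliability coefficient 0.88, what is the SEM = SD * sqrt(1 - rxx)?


SEM = SD * sqrt(1 - rxx)
SEM = 9.06 * sqrt(1 - 0.88)
SEM = 9.06 * sqrt(0.12) = 9.06 * 0.34641
SEM = 3.1385

3.1385


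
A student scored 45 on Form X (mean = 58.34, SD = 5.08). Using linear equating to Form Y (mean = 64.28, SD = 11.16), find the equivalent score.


slope = SD_Y / SD_X = 11.16 / 5.08 ~ 2.1969
intercept = mean_Y - slope * mean_X = 64.28 - (11.16 / 5.08) * 58.34 ~ -63.8843
Y = slope * X + intercept. To avoid rounding drift from the rounded slope/intercept, evaluate the equivalent form Y = mean_Y + SD_Y * (X - mean_X) / SD_X at full precision:
Y = 64.28 + 11.16 * (45 - 58.34) / 5.08
Y = 64.28 - 11.16 * 13.34 / 5.08
Y = 64.28 - 148.8744 / 5.08
Y = 64.28 - 29.306
Y = 34.974

34.974


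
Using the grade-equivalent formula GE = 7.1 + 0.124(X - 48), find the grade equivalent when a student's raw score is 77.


raw - median = 77 - 48 = 29
slope * diff = 0.124 * 29 = 3.596
GE = 7.1 + 3.596
GE = 10.696

10.696


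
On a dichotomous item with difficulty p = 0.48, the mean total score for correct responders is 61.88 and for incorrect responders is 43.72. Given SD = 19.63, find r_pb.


q = 1 - p = 0.52
rpb = ((M1 - M0) / SD) * sqrt(p * q)
rpb = ((61.88 - 43.72) / 19.63) * sqrt(0.48 * 0.52)
rpb = 0.4622

0.4622


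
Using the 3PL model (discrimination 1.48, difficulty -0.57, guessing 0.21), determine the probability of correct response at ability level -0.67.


logit = 1.48*(-0.67 - -0.57) = -0.148
P* = 1/(1 + exp(--0.148)) = 0.4631
P = 0.21 + (1 - 0.21) * 0.4631
P = 0.5758

0.5758


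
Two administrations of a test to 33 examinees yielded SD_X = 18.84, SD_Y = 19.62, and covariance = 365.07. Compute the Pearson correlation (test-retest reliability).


r = cov(X,Y) / (SD_X * SD_Y)
r = 365.07 / (18.84 * 19.62)
r = 365.07 / 369.6408
r = 0.9876

0.9876


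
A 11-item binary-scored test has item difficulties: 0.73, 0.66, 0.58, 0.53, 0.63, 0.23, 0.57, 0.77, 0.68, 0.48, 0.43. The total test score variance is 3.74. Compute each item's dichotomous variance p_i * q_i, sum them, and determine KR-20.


For each item, compute p_i * q_i:
  Item 1: 0.73 * 0.27 = 0.1971
  Item 2: 0.66 * 0.34 = 0.2244
  Item 3: 0.58 * 0.42 = 0.2436
  Item 4: 0.53 * 0.47 = 0.2491
  Item 5: 0.63 * 0.37 = 0.2331
  Item 6: 0.23 * 0.77 = 0.1771
  Item 7: 0.57 * 0.43 = 0.2451
  Item 8: 0.77 * 0.23 = 0.1771
  Item 9: 0.68 * 0.32 = 0.2176
  Item 10: 0.48 * 0.52 = 0.2496
  Item 11: 0.43 * 0.57 = 0.2451
Sum(p_i * q_i) = 0.1971 + 0.2244 + 0.2436 + 0.2491 + 0.2331 + 0.1771 + 0.2451 + 0.1771 + 0.2176 + 0.2496 + 0.2451 = 2.4589
KR-20 = (k/(k-1)) * (1 - Sum(p_i*q_i) / Var_total)
= (11/10) * (1 - 2.4589/3.74)
= 1.1 * 0.3425
KR-20 = 0.3768

0.3768


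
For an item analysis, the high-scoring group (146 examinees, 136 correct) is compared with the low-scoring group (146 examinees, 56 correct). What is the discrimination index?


p_upper = 136/146 = 0.9315
p_lower = 56/146 = 0.3836
D = 0.9315 - 0.3836 = 0.5479

0.5479


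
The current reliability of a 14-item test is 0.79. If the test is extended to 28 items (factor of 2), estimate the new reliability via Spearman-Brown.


r_new = (n * rxx) / (1 + (n-1) * rxx)
r_new = (2 * 0.79) / (1 + 1 * 0.79)
r_new = 1.58 / 1.79
r_new = 0.8827

0.8827


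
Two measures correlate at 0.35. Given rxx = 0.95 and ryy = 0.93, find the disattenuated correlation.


r_corrected = rxy / sqrt(rxx * ryy)
= 0.35 / sqrt(0.95 * 0.93)
= 0.35 / sqrt(0.8835)
= 0.35 / 0.939947
r_corrected = 0.3724

0.3724


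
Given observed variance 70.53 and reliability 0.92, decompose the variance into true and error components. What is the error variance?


var_true = rxx * var_obs = 0.92 * 70.53 = 64.8876
var_error = var_obs - var_true
var_error = 70.53 - 64.8876
var_error = 5.6424

5.6424


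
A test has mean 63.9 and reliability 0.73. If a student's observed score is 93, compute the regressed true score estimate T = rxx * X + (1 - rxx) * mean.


T_est = rxx * X + (1 - rxx) * mean
T_est = 0.73 * 93 + 0.27 * 63.9
T_est = 67.89 + 17.253
T_est = 85.143

85.143


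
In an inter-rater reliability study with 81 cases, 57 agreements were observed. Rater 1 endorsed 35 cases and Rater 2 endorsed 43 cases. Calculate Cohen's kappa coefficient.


P_o = 57/81 = 0.703704
P_e = (35*43 + 46*38) / 6561 = 0.495809
kappa = (P_o - P_e) / (1 - P_e)
kappa = (0.703704 - 0.495809) / (1 - 0.495809)
kappa = 0.4123

0.4123


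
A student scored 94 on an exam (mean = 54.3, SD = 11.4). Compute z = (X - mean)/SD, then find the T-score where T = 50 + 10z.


z = (X - mean) / SD = (94 - 54.3) / 11.4
z = 39.7 / 11.4
z = 3.4825
T-score = T = 50 + 10z
Carry z at full precision (z = 39.7 / 11.4) into the conversion:
T-score = 50 + 10 * (39.7 / 11.4) = 50 + 397 / 11.4
T-score = 50 + 34.8246
T-score = 84.8246

84.8246


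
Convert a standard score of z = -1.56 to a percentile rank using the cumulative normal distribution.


CDF(z) = 0.5 * (1 + erf(z/sqrt(2)))
erf(-1.1031) = -0.8812
CDF = 0.0594
Percentile rank = 0.0594 * 100 = 5.94

5.94


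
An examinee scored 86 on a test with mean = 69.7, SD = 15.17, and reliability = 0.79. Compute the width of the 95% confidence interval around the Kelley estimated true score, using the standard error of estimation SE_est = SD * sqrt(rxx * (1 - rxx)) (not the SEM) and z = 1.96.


True score estimate = 0.79*86 + 0.21*69.7 = 82.577
SE_est = SD * sqrt(rxx * (1 - rxx)) = 15.17 * sqrt(0.79 * 0.21) = 15.17 * sqrt(0.1659) = 6.178866
CI = T_est +/- z * SE_est, so width = 2 * z * SE_est = 2 * 1.96 * 6.178866
Width = 24.2212

24.2212


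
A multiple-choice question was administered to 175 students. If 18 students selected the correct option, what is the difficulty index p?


Item difficulty p = number correct / total examinees
p = 18 / 175
p = 0.1029

0.1029


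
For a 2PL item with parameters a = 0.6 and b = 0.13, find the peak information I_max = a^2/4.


For 2PL, max info at theta = b = 0.13
I_max = a^2 / 4 = 0.6^2 / 4
= 0.36 / 4
I_max = 0.09

0.09


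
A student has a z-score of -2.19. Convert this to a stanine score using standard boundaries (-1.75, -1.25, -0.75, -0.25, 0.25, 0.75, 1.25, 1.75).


Stanine boundaries: [-1.75, -1.25, -0.75, -0.25, 0.25, 0.75, 1.25, 1.75]
z = -2.19
Check each boundary:
  z < -1.75
  z < -1.25
  z < -0.75
  z < -0.25
  z < 0.25
  z < 0.75
  z < 1.25
  z < 1.75
Highest qualifying boundary gives stanine = 1

1


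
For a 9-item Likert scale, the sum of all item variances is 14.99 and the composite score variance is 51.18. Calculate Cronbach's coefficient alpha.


alpha = (k/(k-1)) * (1 - sum(si^2)/s_total^2)
= (9/8) * (1 - 14.99/51.18)
alpha = 0.7955

0.7955


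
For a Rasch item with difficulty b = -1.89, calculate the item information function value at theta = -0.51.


P = 1/(1+exp(-(-0.51--1.89))) = 0.799
I = P*(1-P) = 0.799 * 0.201
I = 0.1606

0.1606


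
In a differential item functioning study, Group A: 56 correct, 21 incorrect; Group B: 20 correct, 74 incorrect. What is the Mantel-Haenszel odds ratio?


Odds_A = 56/21 = 2.6667
Odds_B = 20/74 = 0.2703
OR = Odds_A / Odds_B = 2.6667 / 0.2703
Exactly, OR = (56 * 74) / (21 * 20) = 4144 / 420
OR = 9.8667

9.8667
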